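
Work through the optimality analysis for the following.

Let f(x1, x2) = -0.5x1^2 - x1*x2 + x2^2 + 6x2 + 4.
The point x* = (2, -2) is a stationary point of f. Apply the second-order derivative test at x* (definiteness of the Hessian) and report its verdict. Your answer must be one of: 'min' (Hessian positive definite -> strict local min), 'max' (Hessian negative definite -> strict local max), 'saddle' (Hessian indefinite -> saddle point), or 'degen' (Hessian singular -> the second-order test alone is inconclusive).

Compute the Hessian H = grad^2 f:
  H = [[-1, -1], [-1, 2]]
Verify stationarity: grad f(x*) = H x* + g = (0, 0).
Eigenvalues of H: -1.3028, 2.3028.
Eigenvalues have mixed signs, so H is indefinite -> x* is a saddle point.

saddle


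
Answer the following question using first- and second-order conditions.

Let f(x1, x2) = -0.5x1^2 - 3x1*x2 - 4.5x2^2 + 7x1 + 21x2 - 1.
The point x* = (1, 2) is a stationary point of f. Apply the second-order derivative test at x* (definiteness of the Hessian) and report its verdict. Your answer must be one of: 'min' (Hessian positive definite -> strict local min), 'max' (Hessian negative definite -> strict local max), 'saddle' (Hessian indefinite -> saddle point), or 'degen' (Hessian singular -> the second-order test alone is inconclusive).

Compute the Hessian H = grad^2 f:
  H = [[-1, -3], [-3, -9]]
Verify stationarity: grad f(x*) = H x* + g = (0, 0).
Eigenvalues of H: -10, 0.
H has a zero eigenvalue (singular; negative semidefinite but not definite), so H is neither positive definite, negative definite, nor indefinite. The second-order test alone is inconclusive -> degen.
(Indeed, f is constant along the null direction of H through x*, so x* is not a strict local extremum.)

degen


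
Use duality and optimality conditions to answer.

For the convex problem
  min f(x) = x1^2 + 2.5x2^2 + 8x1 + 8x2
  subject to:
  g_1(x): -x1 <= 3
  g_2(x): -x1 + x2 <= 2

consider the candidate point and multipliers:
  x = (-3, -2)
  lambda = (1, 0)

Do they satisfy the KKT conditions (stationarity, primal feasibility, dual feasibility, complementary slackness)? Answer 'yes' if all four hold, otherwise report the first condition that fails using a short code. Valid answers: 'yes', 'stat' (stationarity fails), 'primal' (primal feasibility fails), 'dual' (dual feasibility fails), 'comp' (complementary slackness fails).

Gradient of f: grad f(x) = Q x + c = (2, -2)
Constraint values g_i(x) = a_i^T x - b_i:
  g_1((-3, -2)) = 0
  g_2((-3, -2)) = -1
Stationarity residual: grad f(x) + sum_i lambda_i a_i = (1, -2)
  -> stationarity FAILS
Primal feasibility (all g_i <= 0): OK
Dual feasibility (all lambda_i >= 0): OK
Complementary slackness (lambda_i * g_i(x) = 0 for all i): OK

Verdict: the first failing condition is stationarity -> stat.

stat


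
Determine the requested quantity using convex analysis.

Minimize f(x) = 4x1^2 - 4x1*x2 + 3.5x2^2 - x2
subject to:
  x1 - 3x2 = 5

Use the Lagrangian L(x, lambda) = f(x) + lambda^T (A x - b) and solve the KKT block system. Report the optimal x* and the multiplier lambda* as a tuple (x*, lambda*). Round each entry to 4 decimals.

Form the Lagrangian:
  L(x, lambda) = (1/2) x^T Q x + c^T x + lambda^T (A x - b)
Stationarity (grad_x L = 0): Q x + c + A^T lambda = 0.
Primal feasibility: A x = b.

This gives the KKT block system:
  [ Q   A^T ] [ x     ]   [-c ]
  [ A    0  ] [ lambda ] = [ b ]

Solving the linear system:
  x*      = (-0.4, -1.8)
  lambda* = (-4)
  f(x*)   = 10.9

x* = (-0.4, -1.8), lambda* = (-4)


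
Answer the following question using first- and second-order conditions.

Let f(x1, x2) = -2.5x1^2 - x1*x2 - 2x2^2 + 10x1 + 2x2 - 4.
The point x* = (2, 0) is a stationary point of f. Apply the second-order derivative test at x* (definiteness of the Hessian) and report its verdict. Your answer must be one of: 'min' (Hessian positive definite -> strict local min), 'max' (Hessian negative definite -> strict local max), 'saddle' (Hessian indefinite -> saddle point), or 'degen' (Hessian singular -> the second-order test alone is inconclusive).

Compute the Hessian H = grad^2 f:
  H = [[-5, -1], [-1, -4]]
Verify stationarity: grad f(x*) = H x* + g = (0, 0).
Eigenvalues of H: -5.618, -3.382.
Both eigenvalues < 0, so H is negative definite -> x* is a strict local max.

max


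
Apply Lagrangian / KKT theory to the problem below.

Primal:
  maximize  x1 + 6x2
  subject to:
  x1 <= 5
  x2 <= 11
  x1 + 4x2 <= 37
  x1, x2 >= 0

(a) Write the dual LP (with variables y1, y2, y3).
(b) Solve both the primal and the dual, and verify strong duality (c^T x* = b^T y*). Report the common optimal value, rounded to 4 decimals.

The standard primal-dual pair for 'max c^T x s.t. A x <= b, x >= 0' is:
  Dual:  min b^T y  s.t.  A^T y >= c,  y >= 0.

So the dual LP is:
  minimize  5y1 + 11y2 + 37y3
  subject to:
    y1 + y3 >= 1
    y2 + 4y3 >= 6
    y1, y2, y3 >= 0

Solving the primal: x* = (0, 9.25).
  primal value c^T x* = 55.5.
Solving the dual: y* = (0, 0, 1.5).
  dual value b^T y* = 55.5.
Strong duality: c^T x* = b^T y*. Confirmed.

55.5


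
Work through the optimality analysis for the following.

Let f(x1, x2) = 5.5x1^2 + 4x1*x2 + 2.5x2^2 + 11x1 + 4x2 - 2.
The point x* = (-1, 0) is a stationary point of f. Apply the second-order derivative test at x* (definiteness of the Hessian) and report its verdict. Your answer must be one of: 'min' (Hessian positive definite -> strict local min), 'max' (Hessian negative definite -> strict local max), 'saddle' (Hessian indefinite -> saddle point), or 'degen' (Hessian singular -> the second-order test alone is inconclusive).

Compute the Hessian H = grad^2 f:
  H = [[11, 4], [4, 5]]
Verify stationarity: grad f(x*) = H x* + g = (0, 0).
Eigenvalues of H: 3, 13.
Both eigenvalues > 0, so H is positive definite -> x* is a strict local min.

min


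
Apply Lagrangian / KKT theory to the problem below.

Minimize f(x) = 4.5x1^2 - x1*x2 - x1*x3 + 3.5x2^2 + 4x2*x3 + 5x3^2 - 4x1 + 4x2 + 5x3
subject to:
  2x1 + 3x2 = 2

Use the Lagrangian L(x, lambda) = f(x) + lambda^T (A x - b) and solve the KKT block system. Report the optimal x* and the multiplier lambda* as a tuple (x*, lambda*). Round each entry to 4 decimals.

Form the Lagrangian:
  L(x, lambda) = (1/2) x^T Q x + c^T x + lambda^T (A x - b)
Stationarity (grad_x L = 0): Q x + c + A^T lambda = 0.
Primal feasibility: A x = b.

This gives the KKT block system:
  [ Q   A^T ] [ x     ]   [-c ]
  [ A    0  ] [ lambda ] = [ b ]

Solving the linear system:
  x*      = (0.6309, 0.2461, -0.5354)
  lambda* = (-0.9835)
  f(x*)   = -1.1244

x* = (0.6309, 0.2461, -0.5354), lambda* = (-0.9835)


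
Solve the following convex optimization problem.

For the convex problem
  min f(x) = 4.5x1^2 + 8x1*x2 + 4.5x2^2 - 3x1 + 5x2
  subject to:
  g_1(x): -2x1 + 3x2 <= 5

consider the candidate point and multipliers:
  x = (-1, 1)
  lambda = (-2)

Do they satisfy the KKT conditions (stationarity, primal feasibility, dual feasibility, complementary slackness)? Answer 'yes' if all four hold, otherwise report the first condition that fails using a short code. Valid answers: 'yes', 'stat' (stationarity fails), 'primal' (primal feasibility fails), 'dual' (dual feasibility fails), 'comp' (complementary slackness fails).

Gradient of f: grad f(x) = Q x + c = (-4, 6)
Constraint values g_i(x) = a_i^T x - b_i:
  g_1((-1, 1)) = 0
Stationarity residual: grad f(x) + sum_i lambda_i a_i = (0, 0)
  -> stationarity OK
Primal feasibility (all g_i <= 0): OK
Dual feasibility (all lambda_i >= 0): FAILS
Complementary slackness (lambda_i * g_i(x) = 0 for all i): OK

Verdict: the first failing condition is dual_feasibility -> dual.

dual


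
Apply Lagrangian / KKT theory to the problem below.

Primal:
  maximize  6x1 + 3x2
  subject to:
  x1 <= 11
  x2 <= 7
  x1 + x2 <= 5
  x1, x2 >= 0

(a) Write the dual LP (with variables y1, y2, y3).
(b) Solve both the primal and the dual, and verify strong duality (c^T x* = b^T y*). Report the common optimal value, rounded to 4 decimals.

The standard primal-dual pair for 'max c^T x s.t. A x <= b, x >= 0' is:
  Dual:  min b^T y  s.t.  A^T y >= c,  y >= 0.

So the dual LP is:
  minimize  11y1 + 7y2 + 5y3
  subject to:
    y1 + y3 >= 6
    y2 + y3 >= 3
    y1, y2, y3 >= 0

Solving the primal: x* = (5, 0).
  primal value c^T x* = 30.
Solving the dual: y* = (0, 0, 6).
  dual value b^T y* = 30.
Strong duality: c^T x* = b^T y*. Confirmed.

30


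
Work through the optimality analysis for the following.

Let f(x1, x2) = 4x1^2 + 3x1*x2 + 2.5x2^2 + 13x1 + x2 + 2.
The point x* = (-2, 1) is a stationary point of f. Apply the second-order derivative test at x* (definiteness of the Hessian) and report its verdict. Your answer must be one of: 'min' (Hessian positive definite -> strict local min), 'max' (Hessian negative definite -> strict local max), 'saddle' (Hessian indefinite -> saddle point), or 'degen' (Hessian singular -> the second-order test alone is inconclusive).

Compute the Hessian H = grad^2 f:
  H = [[8, 3], [3, 5]]
Verify stationarity: grad f(x*) = H x* + g = (0, 0).
Eigenvalues of H: 3.1459, 9.8541.
Both eigenvalues > 0, so H is positive definite -> x* is a strict local min.

min


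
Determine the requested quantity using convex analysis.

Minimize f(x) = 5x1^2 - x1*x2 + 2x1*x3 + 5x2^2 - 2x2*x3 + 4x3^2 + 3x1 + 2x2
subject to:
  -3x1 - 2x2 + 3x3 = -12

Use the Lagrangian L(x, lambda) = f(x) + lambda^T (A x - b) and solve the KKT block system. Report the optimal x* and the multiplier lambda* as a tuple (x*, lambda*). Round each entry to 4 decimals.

Form the Lagrangian:
  L(x, lambda) = (1/2) x^T Q x + c^T x + lambda^T (A x - b)
Stationarity (grad_x L = 0): Q x + c + A^T lambda = 0.
Primal feasibility: A x = b.

This gives the KKT block system:
  [ Q   A^T ] [ x     ]   [-c ]
  [ A    0  ] [ lambda ] = [ b ]

Solving the linear system:
  x*      = (1.598, 0.5027, -2.0668)
  lambda* = (4.7813)
  f(x*)   = 31.5877

x* = (1.598, 0.5027, -2.0668), lambda* = (4.7813)


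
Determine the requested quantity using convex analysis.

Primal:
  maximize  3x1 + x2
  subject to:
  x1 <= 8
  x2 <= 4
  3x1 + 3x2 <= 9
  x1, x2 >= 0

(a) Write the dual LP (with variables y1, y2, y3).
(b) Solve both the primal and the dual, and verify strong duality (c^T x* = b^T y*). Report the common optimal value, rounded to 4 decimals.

The standard primal-dual pair for 'max c^T x s.t. A x <= b, x >= 0' is:
  Dual:  min b^T y  s.t.  A^T y >= c,  y >= 0.

So the dual LP is:
  minimize  8y1 + 4y2 + 9y3
  subject to:
    y1 + 3y3 >= 3
    y2 + 3y3 >= 1
    y1, y2, y3 >= 0

Solving the primal: x* = (3, 0).
  primal value c^T x* = 9.
Solving the dual: y* = (0, 0, 1).
  dual value b^T y* = 9.
Strong duality: c^T x* = b^T y*. Confirmed.

9


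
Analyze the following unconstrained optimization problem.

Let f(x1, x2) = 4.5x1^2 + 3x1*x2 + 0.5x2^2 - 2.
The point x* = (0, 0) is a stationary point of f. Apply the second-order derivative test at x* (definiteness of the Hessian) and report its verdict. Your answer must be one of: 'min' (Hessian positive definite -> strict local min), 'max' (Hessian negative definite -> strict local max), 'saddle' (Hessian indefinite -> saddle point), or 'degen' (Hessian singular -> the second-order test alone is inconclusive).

Compute the Hessian H = grad^2 f:
  H = [[9, 3], [3, 1]]
Verify stationarity: grad f(x*) = H x* + g = (0, 0).
Eigenvalues of H: 0, 10.
H has a zero eigenvalue (singular; positive semidefinite but not definite), so H is neither positive definite, negative definite, nor indefinite. The second-order test alone is inconclusive -> degen.
(Indeed, f is constant along the null direction of H through x*, so x* is not a strict local extremum.)

degen


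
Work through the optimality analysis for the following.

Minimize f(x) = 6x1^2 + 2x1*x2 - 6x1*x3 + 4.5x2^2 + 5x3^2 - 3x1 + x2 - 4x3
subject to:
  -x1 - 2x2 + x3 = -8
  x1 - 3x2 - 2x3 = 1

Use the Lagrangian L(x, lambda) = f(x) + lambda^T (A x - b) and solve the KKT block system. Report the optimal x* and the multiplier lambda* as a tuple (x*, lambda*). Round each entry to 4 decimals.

Form the Lagrangian:
  L(x, lambda) = (1/2) x^T Q x + c^T x + lambda^T (A x - b)
Stationarity (grad_x L = 0): Q x + c + A^T lambda = 0.
Primal feasibility: A x = b.

This gives the KKT block system:
  [ Q   A^T ] [ x     ]   [-c ]
  [ A    0  ] [ lambda ] = [ b ]

Solving the linear system:
  x*      = (1.0702, 1.99, -2.9499)
  lambda* = (23.1228, -8.3985)
  f(x*)   = 101.9799

x* = (1.0702, 1.99, -2.9499), lambda* = (23.1228, -8.3985)


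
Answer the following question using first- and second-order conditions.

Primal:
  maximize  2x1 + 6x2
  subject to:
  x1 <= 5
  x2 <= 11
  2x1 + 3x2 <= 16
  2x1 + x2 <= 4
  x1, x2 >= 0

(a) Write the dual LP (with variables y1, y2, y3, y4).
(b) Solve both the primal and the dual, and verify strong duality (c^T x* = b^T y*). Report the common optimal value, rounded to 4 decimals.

The standard primal-dual pair for 'max c^T x s.t. A x <= b, x >= 0' is:
  Dual:  min b^T y  s.t.  A^T y >= c,  y >= 0.

So the dual LP is:
  minimize  5y1 + 11y2 + 16y3 + 4y4
  subject to:
    y1 + 2y3 + 2y4 >= 2
    y2 + 3y3 + y4 >= 6
    y1, y2, y3, y4 >= 0

Solving the primal: x* = (0, 4).
  primal value c^T x* = 24.
Solving the dual: y* = (0, 0, 0, 6).
  dual value b^T y* = 24.
Strong duality: c^T x* = b^T y*. Confirmed.

24


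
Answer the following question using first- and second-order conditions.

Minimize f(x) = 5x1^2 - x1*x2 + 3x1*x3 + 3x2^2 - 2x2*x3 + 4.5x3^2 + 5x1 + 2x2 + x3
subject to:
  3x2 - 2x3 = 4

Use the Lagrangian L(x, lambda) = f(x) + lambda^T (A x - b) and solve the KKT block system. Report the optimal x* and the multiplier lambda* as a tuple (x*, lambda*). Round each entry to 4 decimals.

Form the Lagrangian:
  L(x, lambda) = (1/2) x^T Q x + c^T x + lambda^T (A x - b)
Stationarity (grad_x L = 0): Q x + c + A^T lambda = 0.
Primal feasibility: A x = b.

This gives the KKT block system:
  [ Q   A^T ] [ x     ]   [-c ]
  [ A    0  ] [ lambda ] = [ b ]

Solving the linear system:
  x*      = (-0.2523, 1.0066, -0.4901)
  lambda* = (-3.0907)
  f(x*)   = 6.3121

x* = (-0.2523, 1.0066, -0.4901), lambda* = (-3.0907)


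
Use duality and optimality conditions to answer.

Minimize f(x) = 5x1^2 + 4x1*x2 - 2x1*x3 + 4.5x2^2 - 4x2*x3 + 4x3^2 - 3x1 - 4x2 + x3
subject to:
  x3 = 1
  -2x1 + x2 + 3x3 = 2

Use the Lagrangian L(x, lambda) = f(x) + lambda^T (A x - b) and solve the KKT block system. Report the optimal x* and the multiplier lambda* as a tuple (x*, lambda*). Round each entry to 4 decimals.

Form the Lagrangian:
  L(x, lambda) = (1/2) x^T Q x + c^T x + lambda^T (A x - b)
Stationarity (grad_x L = 0): Q x + c + A^T lambda = 0.
Primal feasibility: A x = b.

This gives the KKT block system:
  [ Q   A^T ] [ x     ]   [-c ]
  [ A    0  ] [ lambda ] = [ b ]

Solving the linear system:
  x*      = (0.6935, 0.3871, 1)
  lambda* = (-11.2903, 1.7419)
  f(x*)   = 2.5887

x* = (0.6935, 0.3871, 1), lambda* = (-11.2903, 1.7419)


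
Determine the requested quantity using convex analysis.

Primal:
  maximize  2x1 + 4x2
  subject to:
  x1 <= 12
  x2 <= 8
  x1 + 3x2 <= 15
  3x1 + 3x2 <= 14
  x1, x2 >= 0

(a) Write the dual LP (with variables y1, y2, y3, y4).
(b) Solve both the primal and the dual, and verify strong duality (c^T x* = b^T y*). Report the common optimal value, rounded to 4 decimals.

The standard primal-dual pair for 'max c^T x s.t. A x <= b, x >= 0' is:
  Dual:  min b^T y  s.t.  A^T y >= c,  y >= 0.

So the dual LP is:
  minimize  12y1 + 8y2 + 15y3 + 14y4
  subject to:
    y1 + y3 + 3y4 >= 2
    y2 + 3y3 + 3y4 >= 4
    y1, y2, y3, y4 >= 0

Solving the primal: x* = (0, 4.6667).
  primal value c^T x* = 18.6667.
Solving the dual: y* = (0, 0, 0, 1.3333).
  dual value b^T y* = 18.6667.
Strong duality: c^T x* = b^T y*. Confirmed.

18.6667


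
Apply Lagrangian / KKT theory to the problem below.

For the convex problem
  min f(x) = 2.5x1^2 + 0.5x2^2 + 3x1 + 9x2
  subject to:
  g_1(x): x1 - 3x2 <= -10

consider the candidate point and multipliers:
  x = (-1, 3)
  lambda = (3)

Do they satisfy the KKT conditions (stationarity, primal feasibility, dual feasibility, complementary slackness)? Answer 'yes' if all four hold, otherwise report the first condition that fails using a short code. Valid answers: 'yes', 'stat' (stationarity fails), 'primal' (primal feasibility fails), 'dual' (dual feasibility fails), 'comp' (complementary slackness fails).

Gradient of f: grad f(x) = Q x + c = (-2, 12)
Constraint values g_i(x) = a_i^T x - b_i:
  g_1((-1, 3)) = 0
Stationarity residual: grad f(x) + sum_i lambda_i a_i = (1, 3)
  -> stationarity FAILS
Primal feasibility (all g_i <= 0): OK
Dual feasibility (all lambda_i >= 0): OK
Complementary slackness (lambda_i * g_i(x) = 0 for all i): OK

Verdict: the first failing condition is stationarity -> stat.

stat


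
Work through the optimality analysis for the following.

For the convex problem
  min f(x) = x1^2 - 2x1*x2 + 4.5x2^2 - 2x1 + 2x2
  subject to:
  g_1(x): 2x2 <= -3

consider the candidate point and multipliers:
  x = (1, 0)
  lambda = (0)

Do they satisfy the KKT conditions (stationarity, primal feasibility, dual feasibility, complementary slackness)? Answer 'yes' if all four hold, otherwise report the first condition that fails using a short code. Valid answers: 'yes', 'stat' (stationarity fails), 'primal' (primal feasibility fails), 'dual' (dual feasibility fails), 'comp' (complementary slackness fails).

Gradient of f: grad f(x) = Q x + c = (0, 0)
Constraint values g_i(x) = a_i^T x - b_i:
  g_1((1, 0)) = 3
Stationarity residual: grad f(x) + sum_i lambda_i a_i = (0, 0)
  -> stationarity OK
Primal feasibility (all g_i <= 0): FAILS
Dual feasibility (all lambda_i >= 0): OK
Complementary slackness (lambda_i * g_i(x) = 0 for all i): OK

Verdict: the first failing condition is primal_feasibility -> primal.

primal


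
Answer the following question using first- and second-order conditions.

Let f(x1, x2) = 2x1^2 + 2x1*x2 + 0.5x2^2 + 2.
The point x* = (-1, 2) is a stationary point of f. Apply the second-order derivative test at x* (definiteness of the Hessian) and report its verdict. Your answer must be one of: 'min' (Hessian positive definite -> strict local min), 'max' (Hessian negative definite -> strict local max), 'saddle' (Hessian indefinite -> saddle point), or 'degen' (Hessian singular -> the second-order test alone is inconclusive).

Compute the Hessian H = grad^2 f:
  H = [[4, 2], [2, 1]]
Verify stationarity: grad f(x*) = H x* + g = (0, 0).
Eigenvalues of H: 0, 5.
H has a zero eigenvalue (singular; positive semidefinite but not definite), so H is neither positive definite, negative definite, nor indefinite. The second-order test alone is inconclusive -> degen.
(Indeed, f is constant along the null direction of H through x*, so x* is not a strict local extremum.)

degen


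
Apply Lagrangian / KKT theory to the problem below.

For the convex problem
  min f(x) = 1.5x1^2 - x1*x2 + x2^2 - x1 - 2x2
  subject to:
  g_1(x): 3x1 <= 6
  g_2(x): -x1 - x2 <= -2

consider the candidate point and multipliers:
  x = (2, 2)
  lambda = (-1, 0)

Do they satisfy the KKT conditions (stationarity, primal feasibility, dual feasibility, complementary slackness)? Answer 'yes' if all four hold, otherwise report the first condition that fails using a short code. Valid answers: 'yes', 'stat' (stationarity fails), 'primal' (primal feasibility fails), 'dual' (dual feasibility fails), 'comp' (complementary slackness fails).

Gradient of f: grad f(x) = Q x + c = (3, 0)
Constraint values g_i(x) = a_i^T x - b_i:
  g_1((2, 2)) = 0
  g_2((2, 2)) = -2
Stationarity residual: grad f(x) + sum_i lambda_i a_i = (0, 0)
  -> stationarity OK
Primal feasibility (all g_i <= 0): OK
Dual feasibility (all lambda_i >= 0): FAILS
Complementary slackness (lambda_i * g_i(x) = 0 for all i): OK

Verdict: the first failing condition is dual_feasibility -> dual.

dual


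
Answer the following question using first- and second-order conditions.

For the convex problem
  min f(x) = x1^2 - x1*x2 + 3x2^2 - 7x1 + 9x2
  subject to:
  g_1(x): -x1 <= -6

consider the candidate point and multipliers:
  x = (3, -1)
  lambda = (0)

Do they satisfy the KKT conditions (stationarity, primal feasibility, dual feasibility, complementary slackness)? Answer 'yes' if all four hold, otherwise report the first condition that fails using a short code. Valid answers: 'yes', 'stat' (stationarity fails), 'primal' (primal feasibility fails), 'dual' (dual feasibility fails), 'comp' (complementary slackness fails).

Gradient of f: grad f(x) = Q x + c = (0, 0)
Constraint values g_i(x) = a_i^T x - b_i:
  g_1((3, -1)) = 3
Stationarity residual: grad f(x) + sum_i lambda_i a_i = (0, 0)
  -> stationarity OK
Primal feasibility (all g_i <= 0): FAILS
Dual feasibility (all lambda_i >= 0): OK
Complementary slackness (lambda_i * g_i(x) = 0 for all i): OK

Verdict: the first failing condition is primal_feasibility -> primal.

primal


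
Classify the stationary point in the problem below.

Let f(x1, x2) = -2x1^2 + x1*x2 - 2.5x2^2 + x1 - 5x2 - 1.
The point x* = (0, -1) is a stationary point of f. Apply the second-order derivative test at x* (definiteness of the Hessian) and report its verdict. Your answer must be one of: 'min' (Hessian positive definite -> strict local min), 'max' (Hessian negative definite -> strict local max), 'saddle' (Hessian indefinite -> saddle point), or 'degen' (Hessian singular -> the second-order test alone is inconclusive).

Compute the Hessian H = grad^2 f:
  H = [[-4, 1], [1, -5]]
Verify stationarity: grad f(x*) = H x* + g = (0, 0).
Eigenvalues of H: -5.618, -3.382.
Both eigenvalues < 0, so H is negative definite -> x* is a strict local max.

max


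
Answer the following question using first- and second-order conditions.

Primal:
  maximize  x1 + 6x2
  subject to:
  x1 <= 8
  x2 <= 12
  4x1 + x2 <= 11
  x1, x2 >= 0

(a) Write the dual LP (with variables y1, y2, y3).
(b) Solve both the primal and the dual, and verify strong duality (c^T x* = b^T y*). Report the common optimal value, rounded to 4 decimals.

The standard primal-dual pair for 'max c^T x s.t. A x <= b, x >= 0' is:
  Dual:  min b^T y  s.t.  A^T y >= c,  y >= 0.

So the dual LP is:
  minimize  8y1 + 12y2 + 11y3
  subject to:
    y1 + 4y3 >= 1
    y2 + y3 >= 6
    y1, y2, y3 >= 0

Solving the primal: x* = (0, 11).
  primal value c^T x* = 66.
Solving the dual: y* = (0, 0, 6).
  dual value b^T y* = 66.
Strong duality: c^T x* = b^T y*. Confirmed.

66


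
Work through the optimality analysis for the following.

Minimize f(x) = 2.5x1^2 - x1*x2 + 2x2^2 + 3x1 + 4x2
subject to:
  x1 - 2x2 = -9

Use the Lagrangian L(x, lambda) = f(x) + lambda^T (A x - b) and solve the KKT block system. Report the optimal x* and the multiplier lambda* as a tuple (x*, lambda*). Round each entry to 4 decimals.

Form the Lagrangian:
  L(x, lambda) = (1/2) x^T Q x + c^T x + lambda^T (A x - b)
Stationarity (grad_x L = 0): Q x + c + A^T lambda = 0.
Primal feasibility: A x = b.

This gives the KKT block system:
  [ Q   A^T ] [ x     ]   [-c ]
  [ A    0  ] [ lambda ] = [ b ]

Solving the linear system:
  x*      = (-1.9, 3.55)
  lambda* = (10.05)
  f(x*)   = 49.475

x* = (-1.9, 3.55), lambda* = (10.05)


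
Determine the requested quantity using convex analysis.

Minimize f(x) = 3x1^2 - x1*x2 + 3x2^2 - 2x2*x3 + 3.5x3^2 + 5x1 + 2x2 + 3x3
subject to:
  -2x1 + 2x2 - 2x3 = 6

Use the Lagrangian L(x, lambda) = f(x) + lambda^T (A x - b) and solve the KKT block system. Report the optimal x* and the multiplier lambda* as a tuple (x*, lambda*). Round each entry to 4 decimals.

Form the Lagrangian:
  L(x, lambda) = (1/2) x^T Q x + c^T x + lambda^T (A x - b)
Stationarity (grad_x L = 0): Q x + c + A^T lambda = 0.
Primal feasibility: A x = b.

This gives the KKT block system:
  [ Q   A^T ] [ x     ]   [-c ]
  [ A    0  ] [ lambda ] = [ b ]

Solving the linear system:
  x*      = (-1.8148, -0.0988, -1.284)
  lambda* = (-2.8951)
  f(x*)   = 2.1235

x* = (-1.8148, -0.0988, -1.284), lambda* = (-2.8951)


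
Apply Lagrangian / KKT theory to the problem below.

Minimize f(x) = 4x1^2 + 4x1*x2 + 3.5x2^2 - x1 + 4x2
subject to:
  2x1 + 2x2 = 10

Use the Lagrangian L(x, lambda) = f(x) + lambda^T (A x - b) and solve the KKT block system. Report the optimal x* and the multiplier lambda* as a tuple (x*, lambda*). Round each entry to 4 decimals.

Form the Lagrangian:
  L(x, lambda) = (1/2) x^T Q x + c^T x + lambda^T (A x - b)
Stationarity (grad_x L = 0): Q x + c + A^T lambda = 0.
Primal feasibility: A x = b.

This gives the KKT block system:
  [ Q   A^T ] [ x     ]   [-c ]
  [ A    0  ] [ lambda ] = [ b ]

Solving the linear system:
  x*      = (2.8571, 2.1429)
  lambda* = (-15.2143)
  f(x*)   = 78.9286

x* = (2.8571, 2.1429), lambda* = (-15.2143)


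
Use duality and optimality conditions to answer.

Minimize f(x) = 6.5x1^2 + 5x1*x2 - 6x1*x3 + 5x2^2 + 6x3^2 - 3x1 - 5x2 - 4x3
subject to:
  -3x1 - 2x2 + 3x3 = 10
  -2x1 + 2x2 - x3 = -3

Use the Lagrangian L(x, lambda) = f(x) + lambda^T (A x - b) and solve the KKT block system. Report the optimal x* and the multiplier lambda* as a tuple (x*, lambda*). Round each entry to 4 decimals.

Form the Lagrangian:
  L(x, lambda) = (1/2) x^T Q x + c^T x + lambda^T (A x - b)
Stationarity (grad_x L = 0): Q x + c + A^T lambda = 0.
Primal feasibility: A x = b.

This gives the KKT block system:
  [ Q   A^T ] [ x     ]   [-c ]
  [ A    0  ] [ lambda ] = [ b ]

Solving the linear system:
  x*      = (-0.5081, -0.8932, 2.2297)
  lambda* = (-8.7846, -0.5481)
  f(x*)   = 41.6363

x* = (-0.5081, -0.8932, 2.2297), lambda* = (-8.7846, -0.5481)


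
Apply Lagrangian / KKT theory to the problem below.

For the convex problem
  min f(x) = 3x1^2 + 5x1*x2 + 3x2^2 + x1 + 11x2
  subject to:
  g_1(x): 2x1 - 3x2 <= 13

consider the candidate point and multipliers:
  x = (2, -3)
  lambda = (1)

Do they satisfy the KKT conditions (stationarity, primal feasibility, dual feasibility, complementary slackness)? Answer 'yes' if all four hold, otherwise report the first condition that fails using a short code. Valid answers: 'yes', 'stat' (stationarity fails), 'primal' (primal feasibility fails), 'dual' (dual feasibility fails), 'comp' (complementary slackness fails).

Gradient of f: grad f(x) = Q x + c = (-2, 3)
Constraint values g_i(x) = a_i^T x - b_i:
  g_1((2, -3)) = 0
Stationarity residual: grad f(x) + sum_i lambda_i a_i = (0, 0)
  -> stationarity OK
Primal feasibility (all g_i <= 0): OK
Dual feasibility (all lambda_i >= 0): OK
Complementary slackness (lambda_i * g_i(x) = 0 for all i): OK

Verdict: yes, KKT holds.

yes


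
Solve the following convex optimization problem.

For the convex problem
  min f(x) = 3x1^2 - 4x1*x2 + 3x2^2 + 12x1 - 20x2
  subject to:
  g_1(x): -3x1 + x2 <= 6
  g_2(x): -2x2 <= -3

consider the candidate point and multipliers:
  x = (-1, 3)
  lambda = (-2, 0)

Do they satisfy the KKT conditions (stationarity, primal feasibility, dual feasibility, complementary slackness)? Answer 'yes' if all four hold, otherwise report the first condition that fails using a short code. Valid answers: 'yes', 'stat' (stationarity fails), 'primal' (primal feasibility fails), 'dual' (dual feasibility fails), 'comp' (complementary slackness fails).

Gradient of f: grad f(x) = Q x + c = (-6, 2)
Constraint values g_i(x) = a_i^T x - b_i:
  g_1((-1, 3)) = 0
  g_2((-1, 3)) = -3
Stationarity residual: grad f(x) + sum_i lambda_i a_i = (0, 0)
  -> stationarity OK
Primal feasibility (all g_i <= 0): OK
Dual feasibility (all lambda_i >= 0): FAILS
Complementary slackness (lambda_i * g_i(x) = 0 for all i): OK

Verdict: the first failing condition is dual_feasibility -> dual.

dual


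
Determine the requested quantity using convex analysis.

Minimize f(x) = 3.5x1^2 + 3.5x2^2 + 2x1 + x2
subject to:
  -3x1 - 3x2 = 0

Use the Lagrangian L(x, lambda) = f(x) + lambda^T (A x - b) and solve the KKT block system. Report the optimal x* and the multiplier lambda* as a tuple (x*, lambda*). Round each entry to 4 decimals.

Form the Lagrangian:
  L(x, lambda) = (1/2) x^T Q x + c^T x + lambda^T (A x - b)
Stationarity (grad_x L = 0): Q x + c + A^T lambda = 0.
Primal feasibility: A x = b.

This gives the KKT block system:
  [ Q   A^T ] [ x     ]   [-c ]
  [ A    0  ] [ lambda ] = [ b ]

Solving the linear system:
  x*      = (-0.0714, 0.0714)
  lambda* = (0.5)
  f(x*)   = -0.0357

x* = (-0.0714, 0.0714), lambda* = (0.5)


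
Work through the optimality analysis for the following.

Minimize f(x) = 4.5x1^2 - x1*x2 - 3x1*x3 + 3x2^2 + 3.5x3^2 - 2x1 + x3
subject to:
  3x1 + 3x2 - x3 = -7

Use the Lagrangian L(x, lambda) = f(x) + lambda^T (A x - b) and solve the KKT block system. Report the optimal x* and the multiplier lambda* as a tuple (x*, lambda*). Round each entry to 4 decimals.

Form the Lagrangian:
  L(x, lambda) = (1/2) x^T Q x + c^T x + lambda^T (A x - b)
Stationarity (grad_x L = 0): Q x + c + A^T lambda = 0.
Primal feasibility: A x = b.

This gives the KKT block system:
  [ Q   A^T ] [ x     ]   [-c ]
  [ A    0  ] [ lambda ] = [ b ]

Solving the linear system:
  x*      = (-0.8866, -1.4929, -0.1385)
  lambda* = (2.6903)
  f(x*)   = 10.2334

x* = (-0.8866, -1.4929, -0.1385), lambda* = (2.6903)


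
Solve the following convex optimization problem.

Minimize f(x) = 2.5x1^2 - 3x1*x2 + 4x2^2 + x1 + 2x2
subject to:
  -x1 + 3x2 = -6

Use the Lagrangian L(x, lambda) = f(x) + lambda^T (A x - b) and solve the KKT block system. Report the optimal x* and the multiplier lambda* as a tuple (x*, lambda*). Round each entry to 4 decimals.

Form the Lagrangian:
  L(x, lambda) = (1/2) x^T Q x + c^T x + lambda^T (A x - b)
Stationarity (grad_x L = 0): Q x + c + A^T lambda = 0.
Primal feasibility: A x = b.

This gives the KKT block system:
  [ Q   A^T ] [ x     ]   [-c ]
  [ A    0  ] [ lambda ] = [ b ]

Solving the linear system:
  x*      = (-0.6, -2.2)
  lambda* = (4.6)
  f(x*)   = 11.3

x* = (-0.6, -2.2), lambda* = (4.6)


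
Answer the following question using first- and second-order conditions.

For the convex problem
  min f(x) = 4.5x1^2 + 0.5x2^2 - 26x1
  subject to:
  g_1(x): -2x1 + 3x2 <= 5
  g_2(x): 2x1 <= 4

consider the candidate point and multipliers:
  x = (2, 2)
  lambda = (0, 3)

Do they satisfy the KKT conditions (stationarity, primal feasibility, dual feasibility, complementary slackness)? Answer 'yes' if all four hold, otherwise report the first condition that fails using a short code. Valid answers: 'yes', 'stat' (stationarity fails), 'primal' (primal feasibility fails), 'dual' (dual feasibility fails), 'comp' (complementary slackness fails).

Gradient of f: grad f(x) = Q x + c = (-8, 2)
Constraint values g_i(x) = a_i^T x - b_i:
  g_1((2, 2)) = -3
  g_2((2, 2)) = 0
Stationarity residual: grad f(x) + sum_i lambda_i a_i = (-2, 2)
  -> stationarity FAILS
Primal feasibility (all g_i <= 0): OK
Dual feasibility (all lambda_i >= 0): OK
Complementary slackness (lambda_i * g_i(x) = 0 for all i): OK

Verdict: the first failing condition is stationarity -> stat.

stat


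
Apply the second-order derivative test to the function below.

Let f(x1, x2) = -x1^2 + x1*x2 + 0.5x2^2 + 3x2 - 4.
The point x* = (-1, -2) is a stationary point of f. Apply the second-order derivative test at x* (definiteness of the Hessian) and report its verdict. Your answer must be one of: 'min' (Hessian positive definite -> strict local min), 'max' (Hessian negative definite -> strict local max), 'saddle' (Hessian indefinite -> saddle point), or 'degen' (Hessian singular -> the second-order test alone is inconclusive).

Compute the Hessian H = grad^2 f:
  H = [[-2, 1], [1, 1]]
Verify stationarity: grad f(x*) = H x* + g = (0, 0).
Eigenvalues of H: -2.3028, 1.3028.
Eigenvalues have mixed signs, so H is indefinite -> x* is a saddle point.

saddle


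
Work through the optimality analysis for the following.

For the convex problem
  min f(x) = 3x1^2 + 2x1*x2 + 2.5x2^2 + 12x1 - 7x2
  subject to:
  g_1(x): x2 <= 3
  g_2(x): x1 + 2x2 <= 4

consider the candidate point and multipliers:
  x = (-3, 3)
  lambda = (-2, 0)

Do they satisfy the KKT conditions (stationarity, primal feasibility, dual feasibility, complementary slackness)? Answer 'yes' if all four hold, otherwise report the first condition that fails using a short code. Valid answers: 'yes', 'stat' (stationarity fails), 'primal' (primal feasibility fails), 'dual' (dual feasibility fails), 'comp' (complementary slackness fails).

Gradient of f: grad f(x) = Q x + c = (0, 2)
Constraint values g_i(x) = a_i^T x - b_i:
  g_1((-3, 3)) = 0
  g_2((-3, 3)) = -1
Stationarity residual: grad f(x) + sum_i lambda_i a_i = (0, 0)
  -> stationarity OK
Primal feasibility (all g_i <= 0): OK
Dual feasibility (all lambda_i >= 0): FAILS
Complementary slackness (lambda_i * g_i(x) = 0 for all i): OK

Verdict: the first failing condition is dual_feasibility -> dual.

dual


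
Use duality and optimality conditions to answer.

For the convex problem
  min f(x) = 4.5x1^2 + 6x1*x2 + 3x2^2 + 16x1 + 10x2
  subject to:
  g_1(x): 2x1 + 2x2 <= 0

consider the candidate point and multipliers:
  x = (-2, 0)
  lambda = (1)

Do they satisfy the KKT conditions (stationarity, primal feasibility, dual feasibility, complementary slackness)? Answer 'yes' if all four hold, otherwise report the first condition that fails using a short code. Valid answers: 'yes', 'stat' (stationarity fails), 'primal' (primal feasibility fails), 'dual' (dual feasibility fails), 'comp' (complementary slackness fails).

Gradient of f: grad f(x) = Q x + c = (-2, -2)
Constraint values g_i(x) = a_i^T x - b_i:
  g_1((-2, 0)) = -4
Stationarity residual: grad f(x) + sum_i lambda_i a_i = (0, 0)
  -> stationarity OK
Primal feasibility (all g_i <= 0): OK
Dual feasibility (all lambda_i >= 0): OK
Complementary slackness (lambda_i * g_i(x) = 0 for all i): FAILS

Verdict: the first failing condition is complementary_slackness -> comp.

comp


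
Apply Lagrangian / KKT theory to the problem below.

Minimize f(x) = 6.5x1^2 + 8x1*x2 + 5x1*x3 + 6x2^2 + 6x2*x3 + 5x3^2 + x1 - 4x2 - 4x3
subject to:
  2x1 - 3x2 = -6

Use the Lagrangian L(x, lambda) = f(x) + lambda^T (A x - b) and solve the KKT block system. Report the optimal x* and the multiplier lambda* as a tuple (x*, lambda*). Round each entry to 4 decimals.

Form the Lagrangian:
  L(x, lambda) = (1/2) x^T Q x + c^T x + lambda^T (A x - b)
Stationarity (grad_x L = 0): Q x + c + A^T lambda = 0.
Primal feasibility: A x = b.

This gives the KKT block system:
  [ Q   A^T ] [ x     ]   [-c ]
  [ A    0  ] [ lambda ] = [ b ]

Solving the linear system:
  x*      = (-1.1069, 1.2621, 0.1962)
  lambda* = (1.1558)
  f(x*)   = -0.0027

x* = (-1.1069, 1.2621, 0.1962), lambda* = (1.1558)


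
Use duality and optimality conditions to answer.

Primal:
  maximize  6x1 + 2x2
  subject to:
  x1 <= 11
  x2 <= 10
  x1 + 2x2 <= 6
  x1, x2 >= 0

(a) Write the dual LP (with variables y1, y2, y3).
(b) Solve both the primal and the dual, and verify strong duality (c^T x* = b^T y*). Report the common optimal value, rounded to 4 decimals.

The standard primal-dual pair for 'max c^T x s.t. A x <= b, x >= 0' is:
  Dual:  min b^T y  s.t.  A^T y >= c,  y >= 0.

So the dual LP is:
  minimize  11y1 + 10y2 + 6y3
  subject to:
    y1 + y3 >= 6
    y2 + 2y3 >= 2
    y1, y2, y3 >= 0

Solving the primal: x* = (6, 0).
  primal value c^T x* = 36.
Solving the dual: y* = (0, 0, 6).
  dual value b^T y* = 36.
Strong duality: c^T x* = b^T y*. Confirmed.

36


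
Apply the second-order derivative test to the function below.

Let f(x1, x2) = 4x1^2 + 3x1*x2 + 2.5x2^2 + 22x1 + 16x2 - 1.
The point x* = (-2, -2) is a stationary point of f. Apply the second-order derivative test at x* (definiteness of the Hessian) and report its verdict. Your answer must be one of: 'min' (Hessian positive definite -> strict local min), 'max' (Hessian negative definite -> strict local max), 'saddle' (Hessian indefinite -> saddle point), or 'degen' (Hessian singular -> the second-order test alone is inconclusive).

Compute the Hessian H = grad^2 f:
  H = [[8, 3], [3, 5]]
Verify stationarity: grad f(x*) = H x* + g = (0, 0).
Eigenvalues of H: 3.1459, 9.8541.
Both eigenvalues > 0, so H is positive definite -> x* is a strict local min.

min


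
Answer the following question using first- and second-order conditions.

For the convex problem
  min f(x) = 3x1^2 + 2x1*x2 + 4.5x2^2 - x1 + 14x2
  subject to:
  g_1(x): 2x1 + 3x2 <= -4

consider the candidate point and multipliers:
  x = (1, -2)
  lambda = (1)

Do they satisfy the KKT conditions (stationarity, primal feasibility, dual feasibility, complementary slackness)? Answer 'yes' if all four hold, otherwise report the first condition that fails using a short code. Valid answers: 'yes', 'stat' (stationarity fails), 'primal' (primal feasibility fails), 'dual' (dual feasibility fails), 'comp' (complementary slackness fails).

Gradient of f: grad f(x) = Q x + c = (1, -2)
Constraint values g_i(x) = a_i^T x - b_i:
  g_1((1, -2)) = 0
Stationarity residual: grad f(x) + sum_i lambda_i a_i = (3, 1)
  -> stationarity FAILS
Primal feasibility (all g_i <= 0): OK
Dual feasibility (all lambda_i >= 0): OK
Complementary slackness (lambda_i * g_i(x) = 0 for all i): OK

Verdict: the first failing condition is stationarity -> stat.

stat


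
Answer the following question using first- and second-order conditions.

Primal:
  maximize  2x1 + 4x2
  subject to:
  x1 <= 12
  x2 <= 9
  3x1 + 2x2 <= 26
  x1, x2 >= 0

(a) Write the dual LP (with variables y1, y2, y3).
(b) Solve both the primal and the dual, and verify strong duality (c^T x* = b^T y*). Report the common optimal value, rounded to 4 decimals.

The standard primal-dual pair for 'max c^T x s.t. A x <= b, x >= 0' is:
  Dual:  min b^T y  s.t.  A^T y >= c,  y >= 0.

So the dual LP is:
  minimize  12y1 + 9y2 + 26y3
  subject to:
    y1 + 3y3 >= 2
    y2 + 2y3 >= 4
    y1, y2, y3 >= 0

Solving the primal: x* = (2.6667, 9).
  primal value c^T x* = 41.3333.
Solving the dual: y* = (0, 2.6667, 0.6667).
  dual value b^T y* = 41.3333.
Strong duality: c^T x* = b^T y*. Confirmed.

41.3333


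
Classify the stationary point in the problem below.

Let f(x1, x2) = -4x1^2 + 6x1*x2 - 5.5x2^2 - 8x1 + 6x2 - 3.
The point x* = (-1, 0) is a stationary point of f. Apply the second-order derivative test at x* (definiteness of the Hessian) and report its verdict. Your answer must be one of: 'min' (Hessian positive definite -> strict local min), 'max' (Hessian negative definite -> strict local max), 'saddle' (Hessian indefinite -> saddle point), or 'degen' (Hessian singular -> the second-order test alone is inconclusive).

Compute the Hessian H = grad^2 f:
  H = [[-8, 6], [6, -11]]
Verify stationarity: grad f(x*) = H x* + g = (0, 0).
Eigenvalues of H: -15.6847, -3.3153.
Both eigenvalues < 0, so H is negative definite -> x* is a strict local max.

max


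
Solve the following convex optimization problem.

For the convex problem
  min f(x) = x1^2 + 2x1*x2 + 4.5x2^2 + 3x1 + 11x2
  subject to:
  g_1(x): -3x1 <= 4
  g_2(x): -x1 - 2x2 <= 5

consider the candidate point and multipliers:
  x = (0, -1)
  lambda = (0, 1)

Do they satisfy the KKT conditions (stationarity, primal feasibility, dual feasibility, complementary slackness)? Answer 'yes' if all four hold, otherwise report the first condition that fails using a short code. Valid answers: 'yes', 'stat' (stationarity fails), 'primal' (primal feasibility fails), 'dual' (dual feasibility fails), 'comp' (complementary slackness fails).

Gradient of f: grad f(x) = Q x + c = (1, 2)
Constraint values g_i(x) = a_i^T x - b_i:
  g_1((0, -1)) = -4
  g_2((0, -1)) = -3
Stationarity residual: grad f(x) + sum_i lambda_i a_i = (0, 0)
  -> stationarity OK
Primal feasibility (all g_i <= 0): OK
Dual feasibility (all lambda_i >= 0): OK
Complementary slackness (lambda_i * g_i(x) = 0 for all i): FAILS

Verdict: the first failing condition is complementary_slackness -> comp.

comp


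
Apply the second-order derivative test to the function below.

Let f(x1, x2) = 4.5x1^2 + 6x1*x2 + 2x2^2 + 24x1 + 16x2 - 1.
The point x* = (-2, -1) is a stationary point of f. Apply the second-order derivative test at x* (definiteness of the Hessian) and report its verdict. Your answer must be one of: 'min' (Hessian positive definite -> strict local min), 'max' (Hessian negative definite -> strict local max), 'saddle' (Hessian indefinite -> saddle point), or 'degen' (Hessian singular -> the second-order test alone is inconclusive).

Compute the Hessian H = grad^2 f:
  H = [[9, 6], [6, 4]]
Verify stationarity: grad f(x*) = H x* + g = (0, 0).
Eigenvalues of H: 0, 13.
H has a zero eigenvalue (singular; positive semidefinite but not definite), so H is neither positive definite, negative definite, nor indefinite. The second-order test alone is inconclusive -> degen.
(Indeed, f is constant along the null direction of H through x*, so x* is not a strict local extremum.)

degen
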